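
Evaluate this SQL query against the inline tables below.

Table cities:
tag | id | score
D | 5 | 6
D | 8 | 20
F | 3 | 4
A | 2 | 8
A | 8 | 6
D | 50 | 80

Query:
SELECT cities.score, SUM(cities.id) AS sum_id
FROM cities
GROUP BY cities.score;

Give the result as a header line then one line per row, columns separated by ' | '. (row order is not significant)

After GROUP BY (5 rows):
cities.score | sum_id
6 | 13
20 | 8
4 | 3
8 | 2
80 | 50

== RESULT ==
cities.score | sum_id
6 | 13
20 | 8
4 | 3
8 | 2
80 | 50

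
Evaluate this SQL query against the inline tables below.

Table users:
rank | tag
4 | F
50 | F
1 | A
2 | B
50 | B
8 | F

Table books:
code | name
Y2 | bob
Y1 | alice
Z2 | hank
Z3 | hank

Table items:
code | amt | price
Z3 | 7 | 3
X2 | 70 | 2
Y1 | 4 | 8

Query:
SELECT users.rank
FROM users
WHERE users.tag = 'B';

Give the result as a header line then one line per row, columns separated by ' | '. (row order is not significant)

After WHERE (2 rows):
users.rank | users.tag
2 | B
50 | B
After SELECT (2 rows):
users.rank
2
50

== RESULT ==
users.rank
2
50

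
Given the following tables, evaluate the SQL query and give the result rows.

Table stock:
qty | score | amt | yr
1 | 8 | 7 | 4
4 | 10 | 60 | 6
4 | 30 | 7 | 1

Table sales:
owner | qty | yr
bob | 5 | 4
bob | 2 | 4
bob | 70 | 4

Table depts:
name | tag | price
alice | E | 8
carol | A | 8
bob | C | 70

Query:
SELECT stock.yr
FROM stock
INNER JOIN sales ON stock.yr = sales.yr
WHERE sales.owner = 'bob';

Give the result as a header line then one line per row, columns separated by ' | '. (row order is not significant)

== RESULT ==
stock.yr
4
4
4

Derivation:
After JOIN sales (3 rows):
stock.qty | stock.score | stock.amt | stock.yr | sales.owner | sales.qty | sales.yr
1 | 8 | 7 | 4 | bob | 5 | 4
1 | 8 | 7 | 4 | bob | 2 | 4
1 | 8 | 7 | 4 | bob | 70 | 4
After WHERE (3 rows):
stock.qty | stock.score | stock.amt | stock.yr | sales.owner | sales.qty | sales.yr
1 | 8 | 7 | 4 | bob | 5 | 4
1 | 8 | 7 | 4 | bob | 2 | 4
1 | 8 | 7 | 4 | bob | 70 | 4
After SELECT (3 rows):
stock.yr
4
4
4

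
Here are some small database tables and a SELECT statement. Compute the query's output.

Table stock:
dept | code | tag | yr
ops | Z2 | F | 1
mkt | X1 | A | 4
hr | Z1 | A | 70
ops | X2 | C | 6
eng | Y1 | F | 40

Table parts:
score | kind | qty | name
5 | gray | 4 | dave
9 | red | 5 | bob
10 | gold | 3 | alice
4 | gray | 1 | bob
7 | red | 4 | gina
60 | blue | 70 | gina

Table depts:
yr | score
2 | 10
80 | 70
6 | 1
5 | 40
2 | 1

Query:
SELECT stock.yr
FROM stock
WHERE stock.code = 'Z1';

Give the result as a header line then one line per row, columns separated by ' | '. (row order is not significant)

== RESULT ==
stock.yr
70

Derivation:
After WHERE (1 rows):
stock.dept | stock.code | stock.tag | stock.yr
hr | Z1 | A | 70
After SELECT (1 rows):
stock.yr
70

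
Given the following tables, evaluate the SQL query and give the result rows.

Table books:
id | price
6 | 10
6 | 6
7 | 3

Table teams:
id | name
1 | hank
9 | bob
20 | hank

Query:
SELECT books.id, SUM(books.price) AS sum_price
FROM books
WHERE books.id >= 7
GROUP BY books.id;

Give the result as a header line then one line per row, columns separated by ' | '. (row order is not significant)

== RESULT ==
books.id | sum_price
7 | 3

Derivation:
After WHERE (1 rows):
books.id | books.price
7 | 3
After GROUP BY (1 rows):
books.id | sum_price
7 | 3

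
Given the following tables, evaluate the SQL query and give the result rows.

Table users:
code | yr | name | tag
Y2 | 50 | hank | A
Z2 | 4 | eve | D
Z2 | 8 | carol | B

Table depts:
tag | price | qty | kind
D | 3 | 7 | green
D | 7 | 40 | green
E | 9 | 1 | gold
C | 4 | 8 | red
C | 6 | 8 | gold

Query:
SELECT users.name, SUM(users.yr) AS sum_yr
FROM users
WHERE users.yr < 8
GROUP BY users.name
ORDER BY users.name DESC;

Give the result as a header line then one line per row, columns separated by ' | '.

After WHERE (1 rows):
users.code | users.yr | users.name | users.tag
Z2 | 4 | eve | D
After GROUP BY (1 rows):
users.name | sum_yr
eve | 4
After ORDER BY (1 rows):
users.name | sum_yr
eve | 4

== RESULT ==
users.name | sum_yr
eve | 4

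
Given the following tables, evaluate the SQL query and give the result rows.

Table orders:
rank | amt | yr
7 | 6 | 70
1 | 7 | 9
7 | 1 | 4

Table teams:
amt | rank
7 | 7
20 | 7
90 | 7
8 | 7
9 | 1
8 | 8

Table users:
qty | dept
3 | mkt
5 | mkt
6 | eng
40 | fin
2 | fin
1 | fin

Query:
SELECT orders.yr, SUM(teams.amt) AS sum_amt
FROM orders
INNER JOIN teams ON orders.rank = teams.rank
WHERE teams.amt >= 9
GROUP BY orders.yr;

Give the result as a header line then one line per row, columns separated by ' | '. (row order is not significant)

After JOIN teams (9 rows):
orders.rank | orders.amt | orders.yr | teams.amt | teams.rank
7 | 6 | 70 | 7 | 7
7 | 6 | 70 | 20 | 7
7 | 6 | 70 | 90 | 7
7 | 6 | 70 | 8 | 7
1 | 7 | 9 | 9 | 1
7 | 1 | 4 | 7 | 7
7 | 1 | 4 | 20 | 7
7 | 1 | 4 | 90 | 7
7 | 1 | 4 | 8 | 7
After WHERE (5 rows):
orders.rank | orders.amt | orders.yr | teams.amt | teams.rank
7 | 6 | 70 | 20 | 7
7 | 6 | 70 | 90 | 7
1 | 7 | 9 | 9 | 1
7 | 1 | 4 | 20 | 7
7 | 1 | 4 | 90 | 7
After GROUP BY (3 rows):
orders.yr | sum_amt
70 | 110
9 | 9
4 | 110

== RESULT ==
orders.yr | sum_amt
70 | 110
9 | 9
4 | 110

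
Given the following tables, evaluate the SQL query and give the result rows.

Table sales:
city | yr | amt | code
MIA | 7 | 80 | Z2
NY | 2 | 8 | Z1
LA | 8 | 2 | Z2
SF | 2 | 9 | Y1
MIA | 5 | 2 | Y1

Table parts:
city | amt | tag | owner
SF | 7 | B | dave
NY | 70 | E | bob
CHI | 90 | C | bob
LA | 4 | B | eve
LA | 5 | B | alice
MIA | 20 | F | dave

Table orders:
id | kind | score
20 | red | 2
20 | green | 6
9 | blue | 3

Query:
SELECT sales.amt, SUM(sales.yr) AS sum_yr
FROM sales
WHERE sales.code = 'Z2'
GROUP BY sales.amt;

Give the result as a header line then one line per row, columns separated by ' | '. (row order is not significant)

After WHERE (2 rows):
sales.city | sales.yr | sales.amt | sales.code
MIA | 7 | 80 | Z2
LA | 8 | 2 | Z2
After GROUP BY (2 rows):
sales.amt | sum_yr
80 | 7
2 | 8

== RESULT ==
sales.amt | sum_yr
80 | 7
2 | 8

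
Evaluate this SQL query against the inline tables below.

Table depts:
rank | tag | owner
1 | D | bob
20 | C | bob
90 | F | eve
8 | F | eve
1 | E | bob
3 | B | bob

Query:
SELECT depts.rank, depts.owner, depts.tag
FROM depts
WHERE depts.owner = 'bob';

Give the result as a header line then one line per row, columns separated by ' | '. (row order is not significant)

== RESULT ==
depts.rank | depts.owner | depts.tag
1 | bob | D
20 | bob | C
1 | bob | E
3 | bob | B

Derivation:
After WHERE (4 rows):
depts.rank | depts.tag | depts.owner
1 | D | bob
20 | C | bob
1 | E | bob
3 | B | bob
After SELECT (4 rows):
depts.rank | depts.owner | depts.tag
1 | bob | D
20 | bob | C
1 | bob | E
3 | bob | B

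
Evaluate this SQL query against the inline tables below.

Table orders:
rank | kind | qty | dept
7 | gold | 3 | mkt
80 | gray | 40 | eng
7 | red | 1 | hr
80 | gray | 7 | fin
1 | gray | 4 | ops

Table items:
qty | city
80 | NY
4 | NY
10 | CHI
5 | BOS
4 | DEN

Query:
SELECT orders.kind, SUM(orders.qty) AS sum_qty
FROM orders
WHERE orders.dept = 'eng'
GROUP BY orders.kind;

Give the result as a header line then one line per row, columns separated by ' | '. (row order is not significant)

== RESULT ==
orders.kind | sum_qty
gray | 40

Derivation:
After WHERE (1 rows):
orders.rank | orders.kind | orders.qty | orders.dept
80 | gray | 40 | eng
After GROUP BY (1 rows):
orders.kind | sum_qty
gray | 40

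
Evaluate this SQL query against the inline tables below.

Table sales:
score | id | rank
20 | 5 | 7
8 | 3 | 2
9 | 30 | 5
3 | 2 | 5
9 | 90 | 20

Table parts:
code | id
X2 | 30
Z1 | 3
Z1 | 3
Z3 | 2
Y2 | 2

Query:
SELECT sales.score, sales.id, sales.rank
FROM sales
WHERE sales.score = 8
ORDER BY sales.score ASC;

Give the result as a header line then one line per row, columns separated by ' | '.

== RESULT ==
sales.score | sales.id | sales.rank
8 | 3 | 2

Derivation:
After WHERE (1 rows):
sales.score | sales.id | sales.rank
8 | 3 | 2
After SELECT (1 rows):
sales.score | sales.id | sales.rank
8 | 3 | 2
After ORDER BY (1 rows):
sales.score | sales.id | sales.rank
8 | 3 | 2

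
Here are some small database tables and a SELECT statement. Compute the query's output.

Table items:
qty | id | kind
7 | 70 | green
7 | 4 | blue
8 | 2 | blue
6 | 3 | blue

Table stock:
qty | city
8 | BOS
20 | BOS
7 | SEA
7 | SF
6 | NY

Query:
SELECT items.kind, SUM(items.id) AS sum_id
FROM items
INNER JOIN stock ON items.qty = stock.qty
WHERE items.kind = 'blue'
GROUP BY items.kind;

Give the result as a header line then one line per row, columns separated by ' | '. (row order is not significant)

After JOIN stock (6 rows):
items.qty | items.id | items.kind | stock.qty | stock.city
7 | 70 | green | 7 | SEA
7 | 70 | green | 7 | SF
7 | 4 | blue | 7 | SEA
7 | 4 | blue | 7 | SF
8 | 2 | blue | 8 | BOS
6 | 3 | blue | 6 | NY
After WHERE (4 rows):
items.qty | items.id | items.kind | stock.qty | stock.city
7 | 4 | blue | 7 | SEA
7 | 4 | blue | 7 | SF
8 | 2 | blue | 8 | BOS
6 | 3 | blue | 6 | NY
After GROUP BY (1 rows):
items.kind | sum_id
blue | 13

== RESULT ==
items.kind | sum_id
blue | 13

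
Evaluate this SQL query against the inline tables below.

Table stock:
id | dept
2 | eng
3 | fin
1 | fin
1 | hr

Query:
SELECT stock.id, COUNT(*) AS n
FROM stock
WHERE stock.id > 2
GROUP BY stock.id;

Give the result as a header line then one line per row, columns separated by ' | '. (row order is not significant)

== RESULT ==
stock.id | n
3 | 1

Derivation:
After WHERE (1 rows):
stock.id | stock.dept
3 | fin
After GROUP BY (1 rows):
stock.id | n
3 | 1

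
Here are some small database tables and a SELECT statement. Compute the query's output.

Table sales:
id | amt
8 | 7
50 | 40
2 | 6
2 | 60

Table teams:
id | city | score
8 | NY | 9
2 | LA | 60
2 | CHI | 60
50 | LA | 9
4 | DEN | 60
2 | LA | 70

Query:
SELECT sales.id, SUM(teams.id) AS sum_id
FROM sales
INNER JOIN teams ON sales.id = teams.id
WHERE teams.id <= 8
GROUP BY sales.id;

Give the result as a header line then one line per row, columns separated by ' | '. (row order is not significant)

After JOIN teams (8 rows):
sales.id | sales.amt | teams.id | teams.city | teams.score
8 | 7 | 8 | NY | 9
50 | 40 | 50 | LA | 9
2 | 6 | 2 | LA | 60
2 | 6 | 2 | CHI | 60
2 | 6 | 2 | LA | 70
2 | 60 | 2 | LA | 60
2 | 60 | 2 | CHI | 60
2 | 60 | 2 | LA | 70
After WHERE (7 rows):
sales.id | sales.amt | teams.id | teams.city | teams.score
8 | 7 | 8 | NY | 9
2 | 6 | 2 | LA | 60
2 | 6 | 2 | CHI | 60
2 | 6 | 2 | LA | 70
2 | 60 | 2 | LA | 60
2 | 60 | 2 | CHI | 60
2 | 60 | 2 | LA | 70
After GROUP BY (2 rows):
sales.id | sum_id
8 | 8
2 | 12

== RESULT ==
sales.id | sum_id
8 | 8
2 | 12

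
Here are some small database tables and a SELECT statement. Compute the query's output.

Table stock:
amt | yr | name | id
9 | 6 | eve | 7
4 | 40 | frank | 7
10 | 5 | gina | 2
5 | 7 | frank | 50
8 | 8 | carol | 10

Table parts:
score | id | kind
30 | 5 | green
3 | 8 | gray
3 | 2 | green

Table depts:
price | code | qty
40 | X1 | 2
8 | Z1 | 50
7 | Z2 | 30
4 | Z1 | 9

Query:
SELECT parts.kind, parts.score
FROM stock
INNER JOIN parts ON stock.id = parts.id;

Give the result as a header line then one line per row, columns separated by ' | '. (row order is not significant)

== RESULT ==
parts.kind | parts.score
green | 3

Derivation:
After JOIN parts (1 rows):
stock.amt | stock.yr | stock.name | stock.id | parts.score | parts.id | parts.kind
10 | 5 | gina | 2 | 3 | 2 | green
After SELECT (1 rows):
parts.kind | parts.score
green | 3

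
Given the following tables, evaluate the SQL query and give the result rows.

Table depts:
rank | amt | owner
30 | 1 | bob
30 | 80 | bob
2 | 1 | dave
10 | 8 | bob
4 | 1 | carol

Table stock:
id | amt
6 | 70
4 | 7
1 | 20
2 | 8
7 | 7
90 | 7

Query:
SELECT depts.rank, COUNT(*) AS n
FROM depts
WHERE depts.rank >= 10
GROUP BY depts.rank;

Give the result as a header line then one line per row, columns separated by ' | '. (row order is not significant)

After WHERE (3 rows):
depts.rank | depts.amt | depts.owner
30 | 1 | bob
30 | 80 | bob
10 | 8 | bob
After GROUP BY (2 rows):
depts.rank | n
30 | 2
10 | 1

== RESULT ==
depts.rank | n
30 | 2
10 | 1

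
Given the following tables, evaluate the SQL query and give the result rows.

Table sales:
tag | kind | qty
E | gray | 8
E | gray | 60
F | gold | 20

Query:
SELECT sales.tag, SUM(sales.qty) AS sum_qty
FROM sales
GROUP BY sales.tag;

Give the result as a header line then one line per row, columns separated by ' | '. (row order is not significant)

== RESULT ==
sales.tag | sum_qty
E | 68
F | 20

Derivation:
After GROUP BY (2 rows):
sales.tag | sum_qty
E | 68
F | 20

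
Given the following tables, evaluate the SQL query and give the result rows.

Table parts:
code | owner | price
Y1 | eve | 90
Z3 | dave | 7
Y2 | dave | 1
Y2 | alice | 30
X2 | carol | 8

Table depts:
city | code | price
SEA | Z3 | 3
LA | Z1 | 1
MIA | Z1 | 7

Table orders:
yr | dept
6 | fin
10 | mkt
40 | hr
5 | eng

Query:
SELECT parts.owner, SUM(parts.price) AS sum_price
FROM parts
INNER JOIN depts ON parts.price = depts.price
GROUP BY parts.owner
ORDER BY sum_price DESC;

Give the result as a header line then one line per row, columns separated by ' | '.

After JOIN depts (2 rows):
parts.code | parts.owner | parts.price | depts.city | depts.code | depts.price
Z3 | dave | 7 | MIA | Z1 | 7
Y2 | dave | 1 | LA | Z1 | 1
After GROUP BY (1 rows):
parts.owner | sum_price
dave | 8
After ORDER BY (1 rows):
parts.owner | sum_price
dave | 8

== RESULT ==
parts.owner | sum_price
dave | 8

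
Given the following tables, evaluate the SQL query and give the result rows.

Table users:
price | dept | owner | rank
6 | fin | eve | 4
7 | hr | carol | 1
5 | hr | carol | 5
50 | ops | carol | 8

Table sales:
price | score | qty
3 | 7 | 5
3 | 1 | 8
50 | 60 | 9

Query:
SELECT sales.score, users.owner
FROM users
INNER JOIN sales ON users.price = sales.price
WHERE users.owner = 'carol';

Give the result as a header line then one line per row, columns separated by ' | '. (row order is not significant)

After JOIN sales (1 rows):
users.price | users.dept | users.owner | users.rank | sales.price | sales.score | sales.qty
50 | ops | carol | 8 | 50 | 60 | 9
After WHERE (1 rows):
users.price | users.dept | users.owner | users.rank | sales.price | sales.score | sales.qty
50 | ops | carol | 8 | 50 | 60 | 9
After SELECT (1 rows):
sales.score | users.owner
60 | carol

== RESULT ==
sales.score | users.owner
60 | carol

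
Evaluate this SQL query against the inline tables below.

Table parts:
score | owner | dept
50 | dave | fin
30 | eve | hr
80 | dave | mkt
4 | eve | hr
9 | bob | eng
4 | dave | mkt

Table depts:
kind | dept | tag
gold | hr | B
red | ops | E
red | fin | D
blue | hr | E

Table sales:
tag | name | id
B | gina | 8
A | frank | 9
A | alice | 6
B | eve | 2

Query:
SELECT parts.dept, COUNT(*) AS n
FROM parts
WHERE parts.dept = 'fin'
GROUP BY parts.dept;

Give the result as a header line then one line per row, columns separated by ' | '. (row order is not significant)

After WHERE (1 rows):
parts.score | parts.owner | parts.dept
50 | dave | fin
After GROUP BY (1 rows):
parts.dept | n
fin | 1

== RESULT ==
parts.dept | n
fin | 1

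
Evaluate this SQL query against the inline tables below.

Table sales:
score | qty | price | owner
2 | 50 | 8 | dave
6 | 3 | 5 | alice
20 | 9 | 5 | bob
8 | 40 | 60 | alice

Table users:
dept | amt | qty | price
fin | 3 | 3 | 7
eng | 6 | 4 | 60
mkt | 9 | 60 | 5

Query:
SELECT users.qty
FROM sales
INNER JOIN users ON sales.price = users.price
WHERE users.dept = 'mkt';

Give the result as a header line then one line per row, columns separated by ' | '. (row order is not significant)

== RESULT ==
users.qty
60
60

Derivation:
After JOIN users (3 rows):
sales.score | sales.qty | sales.price | sales.owner | users.dept | users.amt | users.qty | users.price
6 | 3 | 5 | alice | mkt | 9 | 60 | 5
20 | 9 | 5 | bob | mkt | 9 | 60 | 5
8 | 40 | 60 | alice | eng | 6 | 4 | 60
After WHERE (2 rows):
sales.score | sales.qty | sales.price | sales.owner | users.dept | users.amt | users.qty | users.price
6 | 3 | 5 | alice | mkt | 9 | 60 | 5
20 | 9 | 5 | bob | mkt | 9 | 60 | 5
After SELECT (2 rows):
users.qty
60
60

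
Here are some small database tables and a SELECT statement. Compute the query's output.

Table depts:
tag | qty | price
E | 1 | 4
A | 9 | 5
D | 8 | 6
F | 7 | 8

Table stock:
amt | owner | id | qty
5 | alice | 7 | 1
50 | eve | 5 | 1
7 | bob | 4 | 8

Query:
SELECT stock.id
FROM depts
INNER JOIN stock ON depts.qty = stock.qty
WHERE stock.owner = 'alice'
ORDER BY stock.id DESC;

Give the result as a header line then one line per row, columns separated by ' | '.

== RESULT ==
stock.id
7

Derivation:
After JOIN stock (3 rows):
depts.tag | depts.qty | depts.price | stock.amt | stock.owner | stock.id | stock.qty
E | 1 | 4 | 5 | alice | 7 | 1
E | 1 | 4 | 50 | eve | 5 | 1
D | 8 | 6 | 7 | bob | 4 | 8
After WHERE (1 rows):
depts.tag | depts.qty | depts.price | stock.amt | stock.owner | stock.id | stock.qty
E | 1 | 4 | 5 | alice | 7 | 1
After SELECT (1 rows):
stock.id
7
After ORDER BY (1 rows):
stock.id
7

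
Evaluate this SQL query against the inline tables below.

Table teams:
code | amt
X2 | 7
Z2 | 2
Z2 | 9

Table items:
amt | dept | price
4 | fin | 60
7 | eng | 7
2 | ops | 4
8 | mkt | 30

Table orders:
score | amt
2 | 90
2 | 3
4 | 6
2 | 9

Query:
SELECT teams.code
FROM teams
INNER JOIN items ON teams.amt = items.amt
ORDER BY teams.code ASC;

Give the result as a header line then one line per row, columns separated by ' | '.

After JOIN items (2 rows):
teams.code | teams.amt | items.amt | items.dept | items.price
X2 | 7 | 7 | eng | 7
Z2 | 2 | 2 | ops | 4
After SELECT (2 rows):
teams.code
X2
Z2
After ORDER BY (2 rows):
teams.code
X2
Z2

== RESULT ==
teams.code
X2
Z2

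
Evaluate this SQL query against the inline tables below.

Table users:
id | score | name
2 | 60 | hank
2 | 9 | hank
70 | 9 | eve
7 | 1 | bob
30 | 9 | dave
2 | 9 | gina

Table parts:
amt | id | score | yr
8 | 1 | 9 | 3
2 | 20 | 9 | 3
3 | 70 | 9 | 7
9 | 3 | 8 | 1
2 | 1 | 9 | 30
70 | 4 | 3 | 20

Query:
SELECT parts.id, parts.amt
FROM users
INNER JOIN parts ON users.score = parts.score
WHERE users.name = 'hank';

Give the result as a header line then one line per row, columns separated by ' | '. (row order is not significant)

== RESULT ==
parts.id | parts.amt
1 | 8
20 | 2
70 | 3
1 | 2

Derivation:
After JOIN parts (16 rows):
users.id | users.score | users.name | parts.amt | parts.id | parts.score | parts.yr
2 | 9 | hank | 8 | 1 | 9 | 3
2 | 9 | hank | 2 | 20 | 9 | 3
2 | 9 | hank | 3 | 70 | 9 | 7
2 | 9 | hank | 2 | 1 | 9 | 30
70 | 9 | eve | 8 | 1 | 9 | 3
70 | 9 | eve | 2 | 20 | 9 | 3
70 | 9 | eve | 3 | 70 | 9 | 7
70 | 9 | eve | 2 | 1 | 9 | 30
30 | 9 | dave | 8 | 1 | 9 | 3
30 | 9 | dave | 2 | 20 | 9 | 3
30 | 9 | dave | 3 | 70 | 9 | 7
30 | 9 | dave | 2 | 1 | 9 | 30
2 | 9 | gina | 8 | 1 | 9 | 3
2 | 9 | gina | 2 | 20 | 9 | 3
2 | 9 | gina | 3 | 70 | 9 | 7
2 | 9 | gina | 2 | 1 | 9 | 30
After WHERE (4 rows):
users.id | users.score | users.name | parts.amt | parts.id | parts.score | parts.yr
2 | 9 | hank | 8 | 1 | 9 | 3
2 | 9 | hank | 2 | 20 | 9 | 3
2 | 9 | hank | 3 | 70 | 9 | 7
2 | 9 | hank | 2 | 1 | 9 | 30
After SELECT (4 rows):
parts.id | parts.amt
1 | 8
20 | 2
70 | 3
1 | 2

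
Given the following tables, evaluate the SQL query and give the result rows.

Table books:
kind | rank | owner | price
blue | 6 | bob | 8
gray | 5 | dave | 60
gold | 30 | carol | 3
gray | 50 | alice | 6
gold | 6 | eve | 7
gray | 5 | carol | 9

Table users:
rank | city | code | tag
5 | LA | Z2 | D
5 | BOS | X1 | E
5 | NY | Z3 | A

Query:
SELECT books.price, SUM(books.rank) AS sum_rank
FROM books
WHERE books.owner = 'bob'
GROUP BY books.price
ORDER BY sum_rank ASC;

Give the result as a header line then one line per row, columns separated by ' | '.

== RESULT ==
books.price | sum_rank
8 | 6

Derivation:
After WHERE (1 rows):
books.kind | books.rank | books.owner | books.price
blue | 6 | bob | 8
After GROUP BY (1 rows):
books.price | sum_rank
8 | 6
After ORDER BY (1 rows):
books.price | sum_rank
8 | 6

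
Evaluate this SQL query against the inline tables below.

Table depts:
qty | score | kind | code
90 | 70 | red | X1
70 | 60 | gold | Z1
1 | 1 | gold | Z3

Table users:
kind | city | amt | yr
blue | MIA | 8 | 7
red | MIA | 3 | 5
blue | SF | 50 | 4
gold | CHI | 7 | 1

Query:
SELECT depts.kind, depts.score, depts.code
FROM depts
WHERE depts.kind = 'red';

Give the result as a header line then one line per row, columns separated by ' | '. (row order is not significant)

After WHERE (1 rows):
depts.qty | depts.score | depts.kind | depts.code
90 | 70 | red | X1
After SELECT (1 rows):
depts.kind | depts.score | depts.code
red | 70 | X1

== RESULT ==
depts.kind | depts.score | depts.code
red | 70 | X1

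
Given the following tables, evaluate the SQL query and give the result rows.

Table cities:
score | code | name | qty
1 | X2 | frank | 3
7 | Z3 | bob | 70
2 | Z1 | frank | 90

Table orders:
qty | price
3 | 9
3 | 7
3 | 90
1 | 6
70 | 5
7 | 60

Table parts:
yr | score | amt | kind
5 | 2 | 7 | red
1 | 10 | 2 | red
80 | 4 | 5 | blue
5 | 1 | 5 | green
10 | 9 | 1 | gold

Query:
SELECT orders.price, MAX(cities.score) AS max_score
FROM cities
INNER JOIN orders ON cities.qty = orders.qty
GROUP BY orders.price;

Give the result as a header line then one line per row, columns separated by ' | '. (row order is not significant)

== RESULT ==
orders.price | max_score
9 | 1
7 | 1
90 | 1
5 | 7

Derivation:
After JOIN orders (4 rows):
cities.score | cities.code | cities.name | cities.qty | orders.qty | orders.price
1 | X2 | frank | 3 | 3 | 9
1 | X2 | frank | 3 | 3 | 7
1 | X2 | frank | 3 | 3 | 90
7 | Z3 | bob | 70 | 70 | 5
After GROUP BY (4 rows):
orders.price | max_score
9 | 1
7 | 1
90 | 1
5 | 7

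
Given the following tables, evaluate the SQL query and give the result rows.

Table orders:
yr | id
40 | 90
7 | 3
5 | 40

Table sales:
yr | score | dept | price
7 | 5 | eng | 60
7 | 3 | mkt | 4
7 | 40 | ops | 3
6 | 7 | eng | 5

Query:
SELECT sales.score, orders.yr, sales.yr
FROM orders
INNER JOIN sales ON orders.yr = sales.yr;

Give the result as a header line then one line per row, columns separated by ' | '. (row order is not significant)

== RESULT ==
sales.score | orders.yr | sales.yr
5 | 7 | 7
3 | 7 | 7
40 | 7 | 7

Derivation:
After JOIN sales (3 rows):
orders.yr | orders.id | sales.yr | sales.score | sales.dept | sales.price
7 | 3 | 7 | 5 | eng | 60
7 | 3 | 7 | 3 | mkt | 4
7 | 3 | 7 | 40 | ops | 3
After SELECT (3 rows):
sales.score | orders.yr | sales.yr
5 | 7 | 7
3 | 7 | 7
40 | 7 | 7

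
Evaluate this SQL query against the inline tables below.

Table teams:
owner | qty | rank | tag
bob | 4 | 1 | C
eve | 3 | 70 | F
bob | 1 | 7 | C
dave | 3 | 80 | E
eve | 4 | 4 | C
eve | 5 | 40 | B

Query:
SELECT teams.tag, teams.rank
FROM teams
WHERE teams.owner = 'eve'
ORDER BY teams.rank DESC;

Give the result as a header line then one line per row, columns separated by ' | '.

== RESULT ==
teams.tag | teams.rank
F | 70
B | 40
C | 4

Derivation:
After WHERE (3 rows):
teams.owner | teams.qty | teams.rank | teams.tag
eve | 3 | 70 | F
eve | 4 | 4 | C
eve | 5 | 40 | B
After SELECT (3 rows):
teams.tag | teams.rank
F | 70
C | 4
B | 40
After ORDER BY (3 rows):
teams.tag | teams.rank
F | 70
B | 40
C | 4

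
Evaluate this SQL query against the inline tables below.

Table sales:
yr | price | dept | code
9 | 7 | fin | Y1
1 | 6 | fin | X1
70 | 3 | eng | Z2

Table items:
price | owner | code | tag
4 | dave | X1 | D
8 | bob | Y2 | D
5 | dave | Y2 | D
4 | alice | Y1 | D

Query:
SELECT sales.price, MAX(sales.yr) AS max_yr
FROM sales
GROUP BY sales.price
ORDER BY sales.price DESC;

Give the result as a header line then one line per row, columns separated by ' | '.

After GROUP BY (3 rows):
sales.price | max_yr
7 | 9
6 | 1
3 | 70
After ORDER BY (3 rows):
sales.price | max_yr
7 | 9
6 | 1
3 | 70

== RESULT ==
sales.price | max_yr
7 | 9
6 | 1
3 | 70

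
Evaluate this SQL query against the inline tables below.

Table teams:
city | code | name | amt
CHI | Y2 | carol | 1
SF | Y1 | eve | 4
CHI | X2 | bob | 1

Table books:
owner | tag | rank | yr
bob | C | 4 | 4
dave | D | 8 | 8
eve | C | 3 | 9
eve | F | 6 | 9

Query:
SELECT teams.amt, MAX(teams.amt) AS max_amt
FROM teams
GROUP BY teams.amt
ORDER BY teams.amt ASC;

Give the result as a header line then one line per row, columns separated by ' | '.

After GROUP BY (2 rows):
teams.amt | max_amt
1 | 1
4 | 4
After ORDER BY (2 rows):
teams.amt | max_amt
1 | 1
4 | 4

== RESULT ==
teams.amt | max_amt
1 | 1
4 | 4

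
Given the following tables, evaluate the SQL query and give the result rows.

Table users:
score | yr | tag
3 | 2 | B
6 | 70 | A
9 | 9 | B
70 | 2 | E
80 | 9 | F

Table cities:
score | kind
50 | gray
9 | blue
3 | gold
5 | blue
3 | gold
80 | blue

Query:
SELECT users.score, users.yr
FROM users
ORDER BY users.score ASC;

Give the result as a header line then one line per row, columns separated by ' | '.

== RESULT ==
users.score | users.yr
3 | 2
6 | 70
9 | 9
70 | 2
80 | 9

Derivation:
After SELECT (5 rows):
users.score | users.yr
3 | 2
6 | 70
9 | 9
70 | 2
80 | 9
After ORDER BY (5 rows):
users.score | users.yr
3 | 2
6 | 70
9 | 9
70 | 2
80 | 9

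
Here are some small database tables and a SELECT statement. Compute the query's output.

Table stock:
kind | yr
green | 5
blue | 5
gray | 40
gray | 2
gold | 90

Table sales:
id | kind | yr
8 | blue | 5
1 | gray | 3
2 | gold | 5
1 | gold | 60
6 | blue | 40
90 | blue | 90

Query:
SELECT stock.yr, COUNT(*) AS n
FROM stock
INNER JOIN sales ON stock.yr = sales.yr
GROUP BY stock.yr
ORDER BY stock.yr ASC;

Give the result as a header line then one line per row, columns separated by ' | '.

After JOIN sales (6 rows):
stock.kind | stock.yr | sales.id | sales.kind | sales.yr
green | 5 | 8 | blue | 5
green | 5 | 2 | gold | 5
blue | 5 | 8 | blue | 5
blue | 5 | 2 | gold | 5
gray | 40 | 6 | blue | 40
gold | 90 | 90 | blue | 90
After GROUP BY (3 rows):
stock.yr | n
5 | 4
40 | 1
90 | 1
After ORDER BY (3 rows):
stock.yr | n
5 | 4
40 | 1
90 | 1

== RESULT ==
stock.yr | n
5 | 4
40 | 1
90 | 1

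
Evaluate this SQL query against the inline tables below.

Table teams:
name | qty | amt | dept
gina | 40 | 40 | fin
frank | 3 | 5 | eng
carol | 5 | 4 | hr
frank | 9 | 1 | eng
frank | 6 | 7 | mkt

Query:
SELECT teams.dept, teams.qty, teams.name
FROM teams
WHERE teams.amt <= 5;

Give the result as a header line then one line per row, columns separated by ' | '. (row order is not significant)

== RESULT ==
teams.dept | teams.qty | teams.name
eng | 3 | frank
hr | 5 | carol
eng | 9 | frank

Derivation:
After WHERE (3 rows):
teams.name | teams.qty | teams.amt | teams.dept
frank | 3 | 5 | eng
carol | 5 | 4 | hr
frank | 9 | 1 | eng
After SELECT (3 rows):
teams.dept | teams.qty | teams.name
eng | 3 | frank
hr | 5 | carol
eng | 9 | frank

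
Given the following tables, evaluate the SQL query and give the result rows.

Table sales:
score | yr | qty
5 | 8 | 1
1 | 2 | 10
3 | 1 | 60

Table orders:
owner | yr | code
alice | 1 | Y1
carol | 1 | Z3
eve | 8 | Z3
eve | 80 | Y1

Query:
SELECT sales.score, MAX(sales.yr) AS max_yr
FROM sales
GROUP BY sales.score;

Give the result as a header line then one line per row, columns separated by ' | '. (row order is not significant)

After GROUP BY (3 rows):
sales.score | max_yr
5 | 8
1 | 2
3 | 1

== RESULT ==
sales.score | max_yr
5 | 8
1 | 2
3 | 1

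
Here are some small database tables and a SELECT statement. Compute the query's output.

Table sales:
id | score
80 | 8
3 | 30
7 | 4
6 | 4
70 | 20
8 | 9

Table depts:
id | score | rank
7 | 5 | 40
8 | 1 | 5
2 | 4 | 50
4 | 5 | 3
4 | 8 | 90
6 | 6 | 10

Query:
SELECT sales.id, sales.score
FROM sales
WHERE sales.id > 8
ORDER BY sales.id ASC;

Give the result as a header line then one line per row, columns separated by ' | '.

== RESULT ==
sales.id | sales.score
70 | 20
80 | 8

Derivation:
After WHERE (2 rows):
sales.id | sales.score
80 | 8
70 | 20
After SELECT (2 rows):
sales.id | sales.score
80 | 8
70 | 20
After ORDER BY (2 rows):
sales.id | sales.score
70 | 20
80 | 8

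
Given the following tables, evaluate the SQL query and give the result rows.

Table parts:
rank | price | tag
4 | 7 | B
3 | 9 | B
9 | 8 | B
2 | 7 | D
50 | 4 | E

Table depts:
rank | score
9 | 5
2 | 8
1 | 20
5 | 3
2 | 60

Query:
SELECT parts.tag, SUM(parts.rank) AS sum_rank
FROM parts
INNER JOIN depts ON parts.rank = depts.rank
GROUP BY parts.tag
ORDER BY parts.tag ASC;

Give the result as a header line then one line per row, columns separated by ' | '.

After JOIN depts (3 rows):
parts.rank | parts.price | parts.tag | depts.rank | depts.score
9 | 8 | B | 9 | 5
2 | 7 | D | 2 | 8
2 | 7 | D | 2 | 60
After GROUP BY (2 rows):
parts.tag | sum_rank
B | 9
D | 4
After ORDER BY (2 rows):
parts.tag | sum_rank
B | 9
D | 4

== RESULT ==
parts.tag | sum_rank
B | 9
D | 4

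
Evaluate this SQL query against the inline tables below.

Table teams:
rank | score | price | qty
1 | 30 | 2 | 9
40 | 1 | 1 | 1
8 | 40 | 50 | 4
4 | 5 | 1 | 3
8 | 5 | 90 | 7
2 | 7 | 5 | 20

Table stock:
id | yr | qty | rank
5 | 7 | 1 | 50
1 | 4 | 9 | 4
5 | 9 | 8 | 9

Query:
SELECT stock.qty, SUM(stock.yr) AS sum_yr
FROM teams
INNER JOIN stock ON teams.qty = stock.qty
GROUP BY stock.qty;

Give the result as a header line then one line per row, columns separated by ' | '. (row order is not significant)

After JOIN stock (2 rows):
teams.rank | teams.score | teams.price | teams.qty | stock.id | stock.yr | stock.qty | stock.rank
1 | 30 | 2 | 9 | 1 | 4 | 9 | 4
40 | 1 | 1 | 1 | 5 | 7 | 1 | 50
After GROUP BY (2 rows):
stock.qty | sum_yr
9 | 4
1 | 7

== RESULT ==
stock.qty | sum_yr
9 | 4
1 | 7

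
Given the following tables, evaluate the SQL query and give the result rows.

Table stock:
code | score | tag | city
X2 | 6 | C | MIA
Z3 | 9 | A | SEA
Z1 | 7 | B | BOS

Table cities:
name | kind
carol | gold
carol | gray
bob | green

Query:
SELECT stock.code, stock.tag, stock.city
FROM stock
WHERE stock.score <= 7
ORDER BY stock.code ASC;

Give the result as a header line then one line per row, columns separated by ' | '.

== RESULT ==
stock.code | stock.tag | stock.city
X2 | C | MIA
Z1 | B | BOS

Derivation:
After WHERE (2 rows):
stock.code | stock.score | stock.tag | stock.city
X2 | 6 | C | MIA
Z1 | 7 | B | BOS
After SELECT (2 rows):
stock.code | stock.tag | stock.city
X2 | C | MIA
Z1 | B | BOS
After ORDER BY (2 rows):
stock.code | stock.tag | stock.city
X2 | C | MIA
Z1 | B | BOS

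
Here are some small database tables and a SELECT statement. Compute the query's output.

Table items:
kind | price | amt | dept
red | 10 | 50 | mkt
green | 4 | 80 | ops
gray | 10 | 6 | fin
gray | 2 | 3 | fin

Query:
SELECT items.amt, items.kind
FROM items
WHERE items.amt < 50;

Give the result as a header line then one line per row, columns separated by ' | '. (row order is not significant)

After WHERE (2 rows):
items.kind | items.price | items.amt | items.dept
gray | 10 | 6 | fin
gray | 2 | 3 | fin
After SELECT (2 rows):
items.amt | items.kind
6 | gray
3 | gray

== RESULT ==
items.amt | items.kind
6 | gray
3 | gray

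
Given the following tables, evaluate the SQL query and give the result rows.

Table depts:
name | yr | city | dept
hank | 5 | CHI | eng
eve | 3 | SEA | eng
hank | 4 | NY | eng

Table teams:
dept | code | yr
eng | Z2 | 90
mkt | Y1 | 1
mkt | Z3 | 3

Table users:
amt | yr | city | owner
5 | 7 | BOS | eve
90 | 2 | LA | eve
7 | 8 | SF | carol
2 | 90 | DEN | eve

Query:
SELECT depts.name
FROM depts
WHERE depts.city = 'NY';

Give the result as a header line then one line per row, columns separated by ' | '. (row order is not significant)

After WHERE (1 rows):
depts.name | depts.yr | depts.city | depts.dept
hank | 4 | NY | eng
After SELECT (1 rows):
depts.name
hank

== RESULT ==
depts.name
hank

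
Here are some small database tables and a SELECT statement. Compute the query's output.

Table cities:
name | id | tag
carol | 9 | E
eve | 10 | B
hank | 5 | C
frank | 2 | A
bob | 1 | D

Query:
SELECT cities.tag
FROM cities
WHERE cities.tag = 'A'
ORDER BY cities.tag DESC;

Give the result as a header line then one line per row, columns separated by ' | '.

== RESULT ==
cities.tag
A

Derivation:
After WHERE (1 rows):
cities.name | cities.id | cities.tag
frank | 2 | A
After SELECT (1 rows):
cities.tag
A
After ORDER BY (1 rows):
cities.tag
A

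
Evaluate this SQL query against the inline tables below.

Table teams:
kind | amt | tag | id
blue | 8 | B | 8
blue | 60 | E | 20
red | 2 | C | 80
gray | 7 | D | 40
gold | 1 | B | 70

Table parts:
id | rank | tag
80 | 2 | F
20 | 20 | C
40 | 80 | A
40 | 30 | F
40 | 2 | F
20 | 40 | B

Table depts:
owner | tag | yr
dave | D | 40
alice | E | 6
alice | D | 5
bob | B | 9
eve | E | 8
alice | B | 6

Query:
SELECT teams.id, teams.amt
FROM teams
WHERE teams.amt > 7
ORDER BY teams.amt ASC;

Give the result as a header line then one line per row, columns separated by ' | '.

After WHERE (2 rows):
teams.kind | teams.amt | teams.tag | teams.id
blue | 8 | B | 8
blue | 60 | E | 20
After SELECT (2 rows):
teams.id | teams.amt
8 | 8
20 | 60
After ORDER BY (2 rows):
teams.id | teams.amt
8 | 8
20 | 60

== RESULT ==
teams.id | teams.amt
8 | 8
20 | 60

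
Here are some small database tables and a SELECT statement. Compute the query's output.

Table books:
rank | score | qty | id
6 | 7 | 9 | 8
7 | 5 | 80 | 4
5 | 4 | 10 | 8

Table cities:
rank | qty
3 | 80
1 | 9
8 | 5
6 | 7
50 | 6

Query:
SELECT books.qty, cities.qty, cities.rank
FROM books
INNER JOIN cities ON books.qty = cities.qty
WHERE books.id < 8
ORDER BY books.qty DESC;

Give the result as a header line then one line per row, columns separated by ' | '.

After JOIN cities (2 rows):
books.rank | books.score | books.qty | books.id | cities.rank | cities.qty
6 | 7 | 9 | 8 | 1 | 9
7 | 5 | 80 | 4 | 3 | 80
After WHERE (1 rows):
books.rank | books.score | books.qty | books.id | cities.rank | cities.qty
7 | 5 | 80 | 4 | 3 | 80
After SELECT (1 rows):
books.qty | cities.qty | cities.rank
80 | 80 | 3
After ORDER BY (1 rows):
books.qty | cities.qty | cities.rank
80 | 80 | 3

== RESULT ==
books.qty | cities.qty | cities.rank
80 | 80 | 3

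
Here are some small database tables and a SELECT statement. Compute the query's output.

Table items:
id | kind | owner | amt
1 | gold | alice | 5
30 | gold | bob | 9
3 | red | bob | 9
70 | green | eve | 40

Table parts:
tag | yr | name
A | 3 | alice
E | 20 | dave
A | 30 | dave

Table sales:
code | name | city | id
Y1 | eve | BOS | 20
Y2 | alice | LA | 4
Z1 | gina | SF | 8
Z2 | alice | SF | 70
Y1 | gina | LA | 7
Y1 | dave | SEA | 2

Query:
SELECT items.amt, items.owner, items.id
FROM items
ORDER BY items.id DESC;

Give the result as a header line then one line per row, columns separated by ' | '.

== RESULT ==
items.amt | items.owner | items.id
40 | eve | 70
9 | bob | 30
9 | bob | 3
5 | alice | 1

Derivation:
After SELECT (4 rows):
items.amt | items.owner | items.id
5 | alice | 1
9 | bob | 30
9 | bob | 3
40 | eve | 70
After ORDER BY (4 rows):
items.amt | items.owner | items.id
40 | eve | 70
9 | bob | 30
9 | bob | 3
5 | alice | 1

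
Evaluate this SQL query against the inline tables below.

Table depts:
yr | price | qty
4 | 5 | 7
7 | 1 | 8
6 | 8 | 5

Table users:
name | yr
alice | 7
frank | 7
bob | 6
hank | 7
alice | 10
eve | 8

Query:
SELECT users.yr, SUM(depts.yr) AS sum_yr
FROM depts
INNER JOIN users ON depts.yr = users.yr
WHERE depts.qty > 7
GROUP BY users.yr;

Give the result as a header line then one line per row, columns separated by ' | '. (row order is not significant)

After JOIN users (4 rows):
depts.yr | depts.price | depts.qty | users.name | users.yr
7 | 1 | 8 | alice | 7
7 | 1 | 8 | frank | 7
7 | 1 | 8 | hank | 7
6 | 8 | 5 | bob | 6
After WHERE (3 rows):
depts.yr | depts.price | depts.qty | users.name | users.yr
7 | 1 | 8 | alice | 7
7 | 1 | 8 | frank | 7
7 | 1 | 8 | hank | 7
After GROUP BY (1 rows):
users.yr | sum_yr
7 | 21

== RESULT ==
users.yr | sum_yr
7 | 21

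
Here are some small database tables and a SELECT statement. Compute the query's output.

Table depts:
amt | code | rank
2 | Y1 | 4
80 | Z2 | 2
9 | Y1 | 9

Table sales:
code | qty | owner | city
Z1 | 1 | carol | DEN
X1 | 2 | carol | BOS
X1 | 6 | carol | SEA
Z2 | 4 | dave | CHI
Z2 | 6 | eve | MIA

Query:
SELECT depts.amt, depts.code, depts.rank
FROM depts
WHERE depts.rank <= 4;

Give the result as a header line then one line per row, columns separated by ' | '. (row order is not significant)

After WHERE (2 rows):
depts.amt | depts.code | depts.rank
2 | Y1 | 4
80 | Z2 | 2
After SELECT (2 rows):
depts.amt | depts.code | depts.rank
2 | Y1 | 4
80 | Z2 | 2

== RESULT ==
depts.amt | depts.code | depts.rank
2 | Y1 | 4
80 | Z2 | 2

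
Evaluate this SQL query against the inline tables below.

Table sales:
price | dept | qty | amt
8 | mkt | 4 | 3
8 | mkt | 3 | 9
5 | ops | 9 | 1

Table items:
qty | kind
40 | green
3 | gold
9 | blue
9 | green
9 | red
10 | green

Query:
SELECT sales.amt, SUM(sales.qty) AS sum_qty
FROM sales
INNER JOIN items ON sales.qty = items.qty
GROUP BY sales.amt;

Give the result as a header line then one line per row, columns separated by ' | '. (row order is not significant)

After JOIN items (4 rows):
sales.price | sales.dept | sales.qty | sales.amt | items.qty | items.kind
8 | mkt | 3 | 9 | 3 | gold
5 | ops | 9 | 1 | 9 | blue
5 | ops | 9 | 1 | 9 | green
5 | ops | 9 | 1 | 9 | red
After GROUP BY (2 rows):
sales.amt | sum_qty
9 | 3
1 | 27

== RESULT ==
sales.amt | sum_qty
9 | 3
1 | 27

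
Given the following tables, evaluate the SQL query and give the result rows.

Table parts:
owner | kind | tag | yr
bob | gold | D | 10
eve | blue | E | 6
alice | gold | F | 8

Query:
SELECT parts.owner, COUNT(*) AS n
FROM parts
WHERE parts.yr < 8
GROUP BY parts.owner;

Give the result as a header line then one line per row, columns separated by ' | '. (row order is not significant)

== RESULT ==
parts.owner | n
eve | 1

Derivation:
After WHERE (1 rows):
parts.owner | parts.kind | parts.tag | parts.yr
eve | blue | E | 6
After GROUP BY (1 rows):
parts.owner | n
eve | 1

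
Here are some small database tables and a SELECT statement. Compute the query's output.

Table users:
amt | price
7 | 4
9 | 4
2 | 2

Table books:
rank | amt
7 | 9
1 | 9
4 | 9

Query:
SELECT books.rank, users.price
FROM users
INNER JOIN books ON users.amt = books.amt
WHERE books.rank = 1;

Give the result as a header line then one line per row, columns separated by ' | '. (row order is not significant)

== RESULT ==
books.rank | users.price
1 | 4

Derivation:
After JOIN books (3 rows):
users.amt | users.price | books.rank | books.amt
9 | 4 | 7 | 9
9 | 4 | 1 | 9
9 | 4 | 4 | 9
After WHERE (1 rows):
users.amt | users.price | books.rank | books.amt
9 | 4 | 1 | 9
After SELECT (1 rows):
books.rank | users.price
1 | 4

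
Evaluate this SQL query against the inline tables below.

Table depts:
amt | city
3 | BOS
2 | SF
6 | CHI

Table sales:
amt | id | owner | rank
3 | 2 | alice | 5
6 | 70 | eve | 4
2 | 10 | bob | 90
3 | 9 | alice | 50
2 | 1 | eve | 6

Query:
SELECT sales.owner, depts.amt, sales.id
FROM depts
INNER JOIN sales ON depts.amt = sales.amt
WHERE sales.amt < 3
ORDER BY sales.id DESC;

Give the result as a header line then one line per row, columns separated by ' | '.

== RESULT ==
sales.owner | depts.amt | sales.id
bob | 2 | 10
eve | 2 | 1

Derivation:
After JOIN sales (5 rows):
depts.amt | depts.city | sales.amt | sales.id | sales.owner | sales.rank
3 | BOS | 3 | 2 | alice | 5
3 | BOS | 3 | 9 | alice | 50
2 | SF | 2 | 10 | bob | 90
2 | SF | 2 | 1 | eve | 6
6 | CHI | 6 | 70 | eve | 4
After WHERE (2 rows):
depts.amt | depts.city | sales.amt | sales.id | sales.owner | sales.rank
2 | SF | 2 | 10 | bob | 90
2 | SF | 2 | 1 | eve | 6
After SELECT (2 rows):
sales.owner | depts.amt | sales.id
bob | 2 | 10
eve | 2 | 1
After ORDER BY (2 rows):
sales.owner | depts.amt | sales.id
bob | 2 | 10
eve | 2 | 1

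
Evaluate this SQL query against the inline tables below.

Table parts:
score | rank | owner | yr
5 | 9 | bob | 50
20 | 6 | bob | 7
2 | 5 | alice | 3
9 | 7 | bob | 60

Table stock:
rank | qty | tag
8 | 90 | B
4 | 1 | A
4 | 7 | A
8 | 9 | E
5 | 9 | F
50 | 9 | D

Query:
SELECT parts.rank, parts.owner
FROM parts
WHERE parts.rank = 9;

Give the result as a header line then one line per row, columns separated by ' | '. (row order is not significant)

== RESULT ==
parts.rank | parts.owner
9 | bob

Derivation:
After WHERE (1 rows):
parts.score | parts.rank | parts.owner | parts.yr
5 | 9 | bob | 50
After SELECT (1 rows):
parts.rank | parts.owner
9 | bob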